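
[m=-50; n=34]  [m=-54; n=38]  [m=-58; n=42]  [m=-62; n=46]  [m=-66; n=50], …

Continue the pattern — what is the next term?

[m=-70; n=54]

M — −4 each step: -50, -54, -58, -62, -66 → -70.
N: 34, 38, 42, 46, 50 → 54 (together with the m always sums to -16).
Putting it together: [m=-70; n=54].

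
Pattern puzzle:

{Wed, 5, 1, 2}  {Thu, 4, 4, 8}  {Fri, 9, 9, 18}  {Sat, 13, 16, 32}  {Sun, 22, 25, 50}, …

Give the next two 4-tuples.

For the day, runs through the weekdays Mon→Sun: Wed, Thu, Fri, Sat, Sun → Mon → Tue.
Second entry — each term is the sum of the two before it: 5, 4, 9, 13, 22 → 35 → 57.
Third entry: perfect squares: 1², 2², 3², …, so 1, 4, 9, 16, 25 → 36 → 49.
For the fourth entry, always 2 × the third entry: 2, 8, 18, 32, 50 → 72 → 98.
So the next two 4-tuples are {Mon, 35, 36, 72} and {Tue, 57, 49, 98}.

{Mon, 35, 36, 72}, {Tue, 57, 49, 98}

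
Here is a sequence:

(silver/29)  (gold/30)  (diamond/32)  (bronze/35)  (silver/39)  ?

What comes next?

Rank — repeats silver → gold → diamond → bronze: silver, gold, diamond, bronze, silver → gold.
Second value — differences are 1, 2, 3, … (increasing by 1 each time): 29, 30, 32, 35, 39 → 44.
So the next tuple is (gold/44).

(gold/44)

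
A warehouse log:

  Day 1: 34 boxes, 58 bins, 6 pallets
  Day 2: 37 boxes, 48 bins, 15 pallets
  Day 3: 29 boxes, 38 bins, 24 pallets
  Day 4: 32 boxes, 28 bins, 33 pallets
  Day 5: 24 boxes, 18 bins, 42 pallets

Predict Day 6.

27 boxes, 8 bins, 51 pallets

For the boxes, alternating steps +3, −8, +3, −8, …: 34, 37, 29, 32, 24 → 27.
Bins — −10 each step: 58, 48, 38, 28, 18 → 8.
Pallets: +9 each step, so 6, 15, 24, 33, 42 → 51.
Putting it together: 27 boxes, 8 bins, 51 pallets.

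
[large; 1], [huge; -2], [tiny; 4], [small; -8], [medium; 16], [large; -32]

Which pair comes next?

[huge; 64]

Size: repeats large → huge → tiny → small → medium; large, huge, tiny, small, medium, large → huge.
Second coordinate: 1, -2, 4, -8, 16, -32 → 64 (×(-2) each step).
Combining the parts gives [huge; 64].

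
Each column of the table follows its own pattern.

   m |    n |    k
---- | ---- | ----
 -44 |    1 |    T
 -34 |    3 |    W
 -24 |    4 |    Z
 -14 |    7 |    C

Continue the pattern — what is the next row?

-4  11  F

Column m: +10 each step; -44, -34, -24, -14 → -4.
For the column n, each term is the sum of the two before it: 1, 3, 4, 7 → 11.
Column k: letters move forward 3 places in the alphabet, wrapping Z→A; T, W, Z, C → F.
Putting it together: -4  11  F.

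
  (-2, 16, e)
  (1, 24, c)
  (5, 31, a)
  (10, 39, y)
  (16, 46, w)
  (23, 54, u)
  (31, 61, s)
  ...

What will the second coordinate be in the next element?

First coordinate: differences are 3, 4, 5, … (increasing by 1 each time), so -2, 1, 5, 10, 16, 23, 31 → 40.
Second coordinate: 16, 24, 31, 39, 46, 54, 61 → 69 (alternating steps +8, +7, +8, +7, …).
For the letter, letters move back 2 places in the alphabet, wrapping A→Z: e, c, a, y, w, u, s → q.

69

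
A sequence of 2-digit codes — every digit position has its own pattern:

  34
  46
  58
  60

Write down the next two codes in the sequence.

72, 84

First digit — +1 each step, mod 10: 3, 4, 5, 6 → 7 → 8.
Second digit: 4, 6, 8, 0 → 2 → 4 (+2 each step, mod 10).
So the next two codes are 72 and 84.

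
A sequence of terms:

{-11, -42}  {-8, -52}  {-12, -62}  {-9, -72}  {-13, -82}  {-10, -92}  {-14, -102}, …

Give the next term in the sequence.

{-11, -112}

First part goes -11, -8, -12, -9, -13, -10, -14 → -11 (alternating steps +3, −4, +3, −4, …).
Second part — −10 each step: -42, -52, -62, -72, -82, -92, -102 → -112.
So the next term is {-11, -112}.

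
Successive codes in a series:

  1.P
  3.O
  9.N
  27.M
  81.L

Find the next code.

For the first component, ×3 each step: 1, 3, 9, 27, 81 → 243.
Letter — letters move back 1 place in the alphabet: P, O, N, M, L → K.
Putting it together: 243.K.

243.K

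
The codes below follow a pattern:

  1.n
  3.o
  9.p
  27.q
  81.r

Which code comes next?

First component — ×3 each step: 1, 3, 9, 27, 81 → 243.
Letter: n, o, p, q, r → s (letters move forward 1 place in the alphabet).
Putting it together: 243.s.

243.s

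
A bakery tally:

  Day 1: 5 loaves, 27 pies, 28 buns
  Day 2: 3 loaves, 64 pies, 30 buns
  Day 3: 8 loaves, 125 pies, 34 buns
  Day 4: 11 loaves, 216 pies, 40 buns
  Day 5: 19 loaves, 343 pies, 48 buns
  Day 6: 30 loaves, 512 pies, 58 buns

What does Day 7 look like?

49 loaves, 729 pies, 70 buns

For the loaves, each term is the sum of the two before it: 5, 3, 8, 11, 19, 30 → 49.
Pies: perfect cubes: 3³, 4³, 5³, …, so 27, 64, 125, 216, 343, 512 → 729.
For the buns, differences are 2, 4, 6, … (increasing by 2 each time): 28, 30, 34, 40, 48, 58 → 70.
Combining the parts gives 49 loaves, 729 pies, 70 buns.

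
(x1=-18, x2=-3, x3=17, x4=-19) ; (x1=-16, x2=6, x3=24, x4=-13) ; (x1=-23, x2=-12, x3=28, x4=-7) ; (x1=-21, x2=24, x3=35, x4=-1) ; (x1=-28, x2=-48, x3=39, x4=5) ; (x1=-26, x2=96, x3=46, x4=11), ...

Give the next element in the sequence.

X1: -18, -16, -23, -21, -28, -26 → -33 (alternating steps +2, −7, +2, −7, …).
X2 goes -3, 6, -12, 24, -48, 96 → -192 (×(-2) each step).
X3: 17, 24, 28, 35, 39, 46 → 50 (alternating steps +7, +4, +7, +4, …).
X4 goes -19, -13, -7, -1, 5, 11 → 17 (+6 each step).
So the next element is (x1=-33, x2=-192, x3=50, x4=17).

(x1=-33, x2=-192, x3=50, x4=17)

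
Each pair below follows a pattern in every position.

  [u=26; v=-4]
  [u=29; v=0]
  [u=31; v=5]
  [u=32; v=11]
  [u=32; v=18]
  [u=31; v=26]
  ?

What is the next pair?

[u=29; v=35]

U: 26, 29, 31, 32, 32, 31 → 29 (differences are 3, 2, 1, … (decreasing by 1 each time)).
V: differences are 4, 5, 6, … (increasing by 1 each time); -4, 0, 5, 11, 18, 26 → 35.
Putting it together: [u=29; v=35].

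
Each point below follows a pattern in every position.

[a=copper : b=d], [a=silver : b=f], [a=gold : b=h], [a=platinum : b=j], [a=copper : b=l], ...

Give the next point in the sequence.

[a=silver : b=n]

For the a, repeats copper → silver → gold → platinum: copper, silver, gold, platinum, copper → silver.
B: letters move forward 2 places in the alphabet, so d, f, h, j, l → n.
Combining the parts gives [a=silver : b=n].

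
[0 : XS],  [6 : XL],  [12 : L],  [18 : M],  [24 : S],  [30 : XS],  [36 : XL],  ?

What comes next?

For the first component, +6 each step: 0, 6, 12, 18, 24, 30, 36 → 42.
Size goes XS, XL, L, M, S, XS, XL → L (repeats XS → XL → L → M → S).
Putting it together: [42 : L].

[42 : L]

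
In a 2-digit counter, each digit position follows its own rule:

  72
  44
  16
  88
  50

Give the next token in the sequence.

22

First digit: −3 each step, mod 10; 7, 4, 1, 8, 5 → 2.
Second digit: +2 each step, mod 10, so 2, 4, 6, 8, 0 → 2.
So the next token is 22.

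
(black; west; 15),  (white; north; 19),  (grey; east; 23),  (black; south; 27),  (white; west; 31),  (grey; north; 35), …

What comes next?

Shade: black, white, grey, black, white, grey → black (repeats black → white → grey).
Direction goes west, north, east, south, west, north → east (repeats west → north → east → south).
Third entry goes 15, 19, 23, 27, 31, 35 → 39 (+4 each step).
Putting it together: (black; east; 39).

(black; east; 39)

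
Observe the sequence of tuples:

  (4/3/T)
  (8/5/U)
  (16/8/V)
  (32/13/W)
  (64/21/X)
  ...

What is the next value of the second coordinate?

34

For the second coordinate, each term is the sum of the two before it: 3, 5, 8, 13, 21 → 34.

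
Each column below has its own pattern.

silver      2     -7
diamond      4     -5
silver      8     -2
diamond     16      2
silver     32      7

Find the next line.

Rank: alternates silver ↔ diamond; silver, diamond, silver, diamond, silver → diamond.
For the second component, ×2 each step: 2, 4, 8, 16, 32 → 64.
For the third component, differences are 2, 3, 4, … (increasing by 1 each time): -7, -5, -2, 2, 7 → 13.
Putting it together: diamond  64  13.

diamond  64  13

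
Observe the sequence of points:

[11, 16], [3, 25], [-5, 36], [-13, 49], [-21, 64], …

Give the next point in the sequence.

[-29, 81]

First component: 11, 3, -5, -13, -21 → -29 (−8 each step).
Second component: perfect squares: 4², 5², 6², …; 16, 25, 36, 49, 64 → 81.
Combining the parts gives [-29, 81].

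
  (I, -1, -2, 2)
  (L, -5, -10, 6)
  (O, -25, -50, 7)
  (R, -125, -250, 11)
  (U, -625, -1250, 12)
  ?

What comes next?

(X, -3125, -6250, 16)

Letter: I, L, O, R, U → X (letters move forward 3 places in the alphabet).
Second coordinate: -1, -5, -25, -125, -625 → -3125 (×5 each step).
Third coordinate: ×5 each step; -2, -10, -50, -250, -1250 → -6250.
Fourth coordinate: alternating steps +4, +1, +4, +1, …, so 2, 6, 7, 11, 12 → 16.
So the next element is (X, -3125, -6250, 16).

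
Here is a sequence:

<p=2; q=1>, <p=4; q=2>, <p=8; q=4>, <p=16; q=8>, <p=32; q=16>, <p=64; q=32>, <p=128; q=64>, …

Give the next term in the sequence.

<p=256; q=128>

For the p, ×2 each step: 2, 4, 8, 16, 32, 64, 128 → 256.
Q — ×2 each step: 1, 2, 4, 8, 16, 32, 64 → 128.
Putting it together: <p=256; q=128>.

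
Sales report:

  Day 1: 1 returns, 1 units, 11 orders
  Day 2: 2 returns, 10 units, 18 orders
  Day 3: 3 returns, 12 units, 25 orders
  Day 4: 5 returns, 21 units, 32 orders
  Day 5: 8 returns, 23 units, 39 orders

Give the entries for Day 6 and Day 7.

13 returns, 32 units, 46 orders; 21 returns, 34 units, 53 orders

Returns — each term is the sum of the two before it: 1, 2, 3, 5, 8 → 13 → 21.
Units: 1, 10, 12, 21, 23 → 32 → 34 (alternating steps +9, +2, +9, +2, …).
For the orders, +7 each step: 11, 18, 25, 32, 39 → 46 → 53.
Putting the parts together: 13 returns, 32 units, 46 orders and then 21 returns, 34 units, 53 orders.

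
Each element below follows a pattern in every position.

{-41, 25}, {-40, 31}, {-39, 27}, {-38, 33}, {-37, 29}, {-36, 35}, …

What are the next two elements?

First value: +1 each step; -41, -40, -39, -38, -37, -36 → -35 → -34.
Second value goes 25, 31, 27, 33, 29, 35 → 31 → 37 (alternating steps +6, −4, +6, −4, …).
So the next two elements are {-35, 31} and {-34, 37}.

{-35, 31}, {-34, 37}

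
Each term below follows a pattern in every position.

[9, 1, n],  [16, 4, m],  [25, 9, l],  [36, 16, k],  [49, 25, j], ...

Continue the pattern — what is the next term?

First part — perfect squares: 3², 4², 5², …: 9, 16, 25, 36, 49 → 64.
Second part goes 1, 4, 9, 16, 25 → 36 (perfect squares: 1², 2², 3², …).
Letter: n, m, l, k, j → i (letters move back 1 place in the alphabet).
Combining the parts gives [64, 36, i].

[64, 36, i]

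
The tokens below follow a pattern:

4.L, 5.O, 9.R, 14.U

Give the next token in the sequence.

For the first component, each term is the sum of the two before it: 4, 5, 9, 14 → 23.
Letter goes L, O, R, U → X (letters move forward 3 places in the alphabet).
Putting it together: 23.X.

23.X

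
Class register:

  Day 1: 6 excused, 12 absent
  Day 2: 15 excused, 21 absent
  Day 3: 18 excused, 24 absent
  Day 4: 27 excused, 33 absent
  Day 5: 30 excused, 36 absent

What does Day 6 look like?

39 excused, 45 absent

Excused: 6, 15, 18, 27, 30 → 39 (alternating steps +9, +3, +9, +3, …).
Absent goes 12, 21, 24, 33, 36 → 45 (always 6 more than the excused).
Putting it together: 39 excused, 45 absent.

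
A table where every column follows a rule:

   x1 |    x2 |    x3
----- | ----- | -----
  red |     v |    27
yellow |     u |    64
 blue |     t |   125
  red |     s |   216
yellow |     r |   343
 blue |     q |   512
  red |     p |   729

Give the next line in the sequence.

For the column x1, repeats red → yellow → blue: red, yellow, blue, red, yellow, blue, red → yellow.
Column x2 goes v, u, t, s, r, q, p → o (letters move back 1 place in the alphabet).
Column x3 goes 27, 64, 125, 216, 343, 512, 729 → 1000 (perfect cubes: 3³, 4³, 5³, …).
Putting it together: yellow  o  1000.

yellow  o  1000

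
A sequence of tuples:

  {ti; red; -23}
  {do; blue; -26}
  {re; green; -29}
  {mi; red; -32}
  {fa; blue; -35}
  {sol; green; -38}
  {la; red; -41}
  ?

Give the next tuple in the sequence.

{ti; blue; -44}

Note: runs through the solfège scale do→ti; ti, do, re, mi, fa, sol, la → ti.
Colour: red, blue, green, red, blue, green, red → blue (repeats red → blue → green).
Third coordinate: −3 each step; -23, -26, -29, -32, -35, -38, -41 → -44.
So the next tuple is {ti; blue; -44}.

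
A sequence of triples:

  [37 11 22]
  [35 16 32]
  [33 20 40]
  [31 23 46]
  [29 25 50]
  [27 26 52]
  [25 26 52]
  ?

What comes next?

[23 25 50]

First value: −2 each step, so 37, 35, 33, 31, 29, 27, 25 → 23.
Second value: 11, 16, 20, 23, 25, 26, 26 → 25 (differences are 5, 4, 3, … (decreasing by 1 each time)).
Third value: 22, 32, 40, 46, 50, 52, 52 → 50 (always 2 × the second value).
Putting it together: [23 25 50].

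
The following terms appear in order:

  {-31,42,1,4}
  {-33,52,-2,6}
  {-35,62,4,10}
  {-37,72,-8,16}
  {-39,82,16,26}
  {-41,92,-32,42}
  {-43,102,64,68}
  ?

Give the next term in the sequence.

{-45,112,-128,110}

For the first value, −2 each step: -31, -33, -35, -37, -39, -41, -43 → -45.
Second value: +10 each step; 42, 52, 62, 72, 82, 92, 102 → 112.
Third value: ×(-2) each step, so 1, -2, 4, -8, 16, -32, 64 → -128.
Fourth value: each term is the sum of the two before it, so 4, 6, 10, 16, 26, 42, 68 → 110.
Combining the parts gives {-45,112,-128,110}.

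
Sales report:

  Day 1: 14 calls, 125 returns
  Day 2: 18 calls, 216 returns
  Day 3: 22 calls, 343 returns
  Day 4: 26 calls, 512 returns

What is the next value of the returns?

729

For the returns, perfect cubes: 5³, 6³, 7³, …: 125, 216, 343, 512 → 729.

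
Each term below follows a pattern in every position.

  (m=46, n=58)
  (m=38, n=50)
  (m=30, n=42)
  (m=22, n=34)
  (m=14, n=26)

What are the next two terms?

(m=6, n=18), (m=-2, n=10)

M — −8 each step: 46, 38, 30, 22, 14 → 6 → -2.
For the n, always 12 more than the m: 58, 50, 42, 34, 26 → 18 → 10.
So the next two terms are (m=6, n=18) and (m=-2, n=10).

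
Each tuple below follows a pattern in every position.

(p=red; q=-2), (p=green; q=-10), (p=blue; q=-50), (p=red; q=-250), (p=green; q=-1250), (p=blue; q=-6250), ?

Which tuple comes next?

For the p, repeats red → green → blue: red, green, blue, red, green, blue → red.
Q: ×5 each step, so -2, -10, -50, -250, -1250, -6250 → -31250.
Combining the parts gives (p=red; q=-31250).

(p=red; q=-31250)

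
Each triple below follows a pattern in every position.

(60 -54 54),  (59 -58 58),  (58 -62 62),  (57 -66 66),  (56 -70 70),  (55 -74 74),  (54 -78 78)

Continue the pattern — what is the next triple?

First entry: −1 each step, so 60, 59, 58, 57, 56, 55, 54 → 53.
Second entry: −4 each step; -54, -58, -62, -66, -70, -74, -78 → -82.
Third entry — always the negative of the second entry: 54, 58, 62, 66, 70, 74, 78 → 82.
Putting it together: (53 -82 82).

(53 -82 82)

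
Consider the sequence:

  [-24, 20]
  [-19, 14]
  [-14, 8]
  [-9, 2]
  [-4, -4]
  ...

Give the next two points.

[1, -10], [6, -16]

For the first entry, +5 each step: -24, -19, -14, -9, -4 → 1 → 6.
For the second entry, −6 each step: 20, 14, 8, 2, -4 → -10 → -16.
Putting the parts together: [1, -10] and then [6, -16].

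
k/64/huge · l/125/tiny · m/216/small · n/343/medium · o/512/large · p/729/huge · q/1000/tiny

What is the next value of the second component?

Second component — perfect cubes: 4³, 5³, 6³, …: 64, 125, 216, 343, 512, 729, 1000 → 1331.

1331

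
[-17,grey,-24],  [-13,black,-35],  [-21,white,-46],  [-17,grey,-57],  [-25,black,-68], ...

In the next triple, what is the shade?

First part: alternating steps +4, −8, +4, −8, …, so -17, -13, -21, -17, -25 → -21.
Shade: repeats grey → black → white; grey, black, white, grey, black → white.
For the third part, −11 each step: -24, -35, -46, -57, -68 → -79.

white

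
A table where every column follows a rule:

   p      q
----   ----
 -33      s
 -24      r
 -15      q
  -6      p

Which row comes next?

Column p goes -33, -24, -15, -6 → 3 (+9 each step).
Column q goes s, r, q, p → o (letters move back 1 place in the alphabet).
So the next row is 3  o.

3  o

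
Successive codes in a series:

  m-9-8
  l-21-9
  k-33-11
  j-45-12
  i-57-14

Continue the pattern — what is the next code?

Letter — letters move back 1 place in the alphabet: m, l, k, j, i → h.
Second component goes 9, 21, 33, 45, 57 → 69 (+12 each step).
Third component: 8, 9, 11, 12, 14 → 15 (alternating steps +1, +2, +1, +2, …).
Combining the parts gives h-69-15.

h-69-15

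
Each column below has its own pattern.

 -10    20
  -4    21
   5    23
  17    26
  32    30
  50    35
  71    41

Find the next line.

95  48

For the first component, differences are 6, 9, 12, … (increasing by 3 each time): -10, -4, 5, 17, 32, 50, 71 → 95.
Second component: differences are 1, 2, 3, … (increasing by 1 each time), so 20, 21, 23, 26, 30, 35, 41 → 48.
So the next line is 95  48.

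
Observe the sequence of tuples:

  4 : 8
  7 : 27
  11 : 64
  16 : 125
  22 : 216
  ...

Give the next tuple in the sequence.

First part — differences are 3, 4, 5, … (increasing by 1 each time): 4, 7, 11, 16, 22 → 29.
Second part — perfect cubes: 2³, 3³, 4³, …: 8, 27, 64, 125, 216 → 343.
So the next tuple is 29 : 343.

29 : 343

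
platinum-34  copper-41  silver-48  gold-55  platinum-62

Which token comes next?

copper-69

Metal: platinum, copper, silver, gold, platinum → copper (repeats platinum → copper → silver → gold).
Second component: +7 each step; 34, 41, 48, 55, 62 → 69.
So the next token is copper-69.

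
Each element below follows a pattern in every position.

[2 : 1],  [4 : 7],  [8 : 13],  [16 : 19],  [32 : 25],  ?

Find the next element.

For the first coordinate, ×2 each step: 2, 4, 8, 16, 32 → 64.
Second coordinate: +6 each step, so 1, 7, 13, 19, 25 → 31.
Combining the parts gives [64 : 31].

[64 : 31]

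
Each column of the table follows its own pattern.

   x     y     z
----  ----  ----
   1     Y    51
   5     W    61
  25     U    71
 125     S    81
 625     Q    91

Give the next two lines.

3125  O  101; 15625  M  111

Column x: ×5 each step; 1, 5, 25, 125, 625 → 3125 → 15625.
Column y — letters move back 2 places in the alphabet: Y, W, U, S, Q → O → M.
Column z — +10 each step: 51, 61, 71, 81, 91 → 101 → 111.
So the next two lines are 3125  O  101 and 15625  M  111.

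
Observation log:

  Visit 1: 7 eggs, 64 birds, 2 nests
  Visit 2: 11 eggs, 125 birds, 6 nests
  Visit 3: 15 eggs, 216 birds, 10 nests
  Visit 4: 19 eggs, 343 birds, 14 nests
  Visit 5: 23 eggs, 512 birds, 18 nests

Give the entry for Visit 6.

27 eggs, 729 birds, 22 nests

For the eggs, +4 each step: 7, 11, 15, 19, 23 → 27.
Birds: 64, 125, 216, 343, 512 → 729 (perfect cubes: 4³, 5³, 6³, …).
Nests — always 5 less than the eggs: 2, 6, 10, 14, 18 → 22.
So the next line is 27 eggs, 729 birds, 22 nests.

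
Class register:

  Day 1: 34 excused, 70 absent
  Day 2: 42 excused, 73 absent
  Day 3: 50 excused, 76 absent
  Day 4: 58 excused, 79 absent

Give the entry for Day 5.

66 excused, 82 absent

Excused goes 34, 42, 50, 58 → 66 (+8 each step).
Absent: 70, 73, 76, 79 → 82 (+3 each step).
So the next line is 66 excused, 82 absent.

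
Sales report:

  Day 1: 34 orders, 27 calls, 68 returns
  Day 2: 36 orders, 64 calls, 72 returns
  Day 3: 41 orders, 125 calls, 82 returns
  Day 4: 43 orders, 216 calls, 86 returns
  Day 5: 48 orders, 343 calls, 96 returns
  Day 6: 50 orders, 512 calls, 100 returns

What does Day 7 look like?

For the orders, alternating steps +2, +5, +2, +5, …: 34, 36, 41, 43, 48, 50 → 55.
For the calls, perfect cubes: 3³, 4³, 5³, …: 27, 64, 125, 216, 343, 512 → 729.
Returns: always 2 × the orders; 68, 72, 82, 86, 96, 100 → 110.
So the next row is 55 orders, 729 calls, 110 returns.

55 orders, 729 calls, 110 returns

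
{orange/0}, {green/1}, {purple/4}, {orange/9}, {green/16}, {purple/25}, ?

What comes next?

{orange/36}

For the colour, repeats orange → green → purple: orange, green, purple, orange, green, purple → orange.
Second coordinate: differences are 1, 3, 5, … (increasing by 2 each time); 0, 1, 4, 9, 16, 25 → 36.
Combining the parts gives {orange/36}.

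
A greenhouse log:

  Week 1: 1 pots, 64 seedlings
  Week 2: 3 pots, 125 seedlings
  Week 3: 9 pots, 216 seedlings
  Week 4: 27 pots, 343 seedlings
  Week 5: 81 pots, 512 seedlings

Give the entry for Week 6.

Pots: 1, 3, 9, 27, 81 → 243 (×3 each step).
Seedlings goes 64, 125, 216, 343, 512 → 729 (perfect cubes: 4³, 5³, 6³, …).
So the next row is 243 pots, 729 seedlings.

243 pots, 729 seedlings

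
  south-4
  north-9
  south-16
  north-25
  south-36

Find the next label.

north-49

Direction — alternates south ↔ north: south, north, south, north, south → north.
Second component: 4, 9, 16, 25, 36 → 49 (perfect squares: 2², 3², 4², …).
So the next label is north-49.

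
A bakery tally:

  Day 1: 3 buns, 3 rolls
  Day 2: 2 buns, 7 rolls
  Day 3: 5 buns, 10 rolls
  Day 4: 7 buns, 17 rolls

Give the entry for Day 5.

12 buns, 27 rolls

Buns: 3, 2, 5, 7 → 12 (each term is the sum of the two before it).
Rolls: 3, 7, 10, 17 → 27 (each term is the sum of the two before it).
So the next line is 12 buns, 27 rolls.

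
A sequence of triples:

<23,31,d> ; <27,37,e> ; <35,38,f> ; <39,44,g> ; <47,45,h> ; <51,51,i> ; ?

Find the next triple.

For the first component, alternating steps +4, +8, +4, +8, …: 23, 27, 35, 39, 47, 51 → 59.
Second component — alternating steps +6, +1, +6, +1, …: 31, 37, 38, 44, 45, 51 → 52.
Letter — letters move forward 1 place in the alphabet: d, e, f, g, h, i → j.
Combining the parts gives <59,52,j>.

<59,52,j>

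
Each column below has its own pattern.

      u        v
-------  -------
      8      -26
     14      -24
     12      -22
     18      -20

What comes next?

Column u: alternating steps +6, −2, +6, −2, …, so 8, 14, 12, 18 → 16.
Column v: -26, -24, -22, -20 → -18 (+2 each step).
So the next line is 16  -18.

16  -18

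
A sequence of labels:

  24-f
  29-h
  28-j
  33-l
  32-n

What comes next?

First component: 24, 29, 28, 33, 32 → 37 (alternating steps +5, −1, +5, −1, …).
Letter goes f, h, j, l, n → p (letters move forward 2 places in the alphabet).
So the next label is 37-p.

37-p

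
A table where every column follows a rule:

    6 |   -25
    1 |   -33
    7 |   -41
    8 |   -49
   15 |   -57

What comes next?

First component: each term is the sum of the two before it; 6, 1, 7, 8, 15 → 23.
Second component — −8 each step: -25, -33, -41, -49, -57 → -65.
Combining the parts gives 23  -65.

23  -65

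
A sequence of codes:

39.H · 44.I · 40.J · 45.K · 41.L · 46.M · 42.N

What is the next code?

First component: alternating steps +5, −4, +5, −4, …; 39, 44, 40, 45, 41, 46, 42 → 47.
Letter — letters move forward 1 place in the alphabet: H, I, J, K, L, M, N → O.
Putting it together: 47.O.

47.O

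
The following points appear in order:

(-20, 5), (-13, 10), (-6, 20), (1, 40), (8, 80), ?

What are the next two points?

First value: +7 each step; -20, -13, -6, 1, 8 → 15 → 22.
Second value: 5, 10, 20, 40, 80 → 160 → 320 (×2 each step).
Putting the parts together: (15, 160) and then (22, 320).

(15, 160), (22, 320)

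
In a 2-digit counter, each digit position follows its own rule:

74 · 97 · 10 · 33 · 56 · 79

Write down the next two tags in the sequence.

For the first digit, +2 each step, mod 10: 7, 9, 1, 3, 5, 7 → 9 → 1.
Second digit: 4, 7, 0, 3, 6, 9 → 2 → 5 (+3 each step, mod 10).
Putting the parts together: 92 and then 15.

92 then 15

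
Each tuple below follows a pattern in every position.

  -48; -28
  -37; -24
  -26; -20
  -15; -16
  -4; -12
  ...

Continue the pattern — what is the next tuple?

For the first part, +11 each step: -48, -37, -26, -15, -4 → 7.
Second part — +4 each step: -28, -24, -20, -16, -12 → -8.
Putting it together: 7; -8.

7; -8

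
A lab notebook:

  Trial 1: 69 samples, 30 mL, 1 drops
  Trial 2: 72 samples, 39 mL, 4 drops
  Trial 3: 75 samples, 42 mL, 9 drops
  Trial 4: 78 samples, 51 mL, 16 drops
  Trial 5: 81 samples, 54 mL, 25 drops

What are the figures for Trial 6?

Samples: +3 each step; 69, 72, 75, 78, 81 → 84.
For the mL, alternating steps +9, +3, +9, +3, …: 30, 39, 42, 51, 54 → 63.
Drops goes 1, 4, 9, 16, 25 → 36 (perfect squares: 1², 2², 3², …).
Combining the parts gives 84 samples, 63 mL, 36 drops.

84 samples, 63 mL, 36 drops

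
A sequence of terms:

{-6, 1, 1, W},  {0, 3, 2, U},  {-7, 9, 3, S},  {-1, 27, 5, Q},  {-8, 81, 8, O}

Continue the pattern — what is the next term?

{-2, 243, 13, M}

First component: alternating steps +6, −7, +6, −7, …; -6, 0, -7, -1, -8 → -2.
Second component: ×3 each step; 1, 3, 9, 27, 81 → 243.
Third component — each term is the sum of the two before it: 1, 2, 3, 5, 8 → 13.
Letter: letters move back 2 places in the alphabet; W, U, S, Q, O → M.
Combining the parts gives {-2, 243, 13, M}.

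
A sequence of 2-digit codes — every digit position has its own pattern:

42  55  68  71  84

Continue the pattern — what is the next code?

First digit: +1 each step, mod 10; 4, 5, 6, 7, 8 → 9.
Second digit: +3 each step, mod 10, so 2, 5, 8, 1, 4 → 7.
Combining the parts gives 97.

97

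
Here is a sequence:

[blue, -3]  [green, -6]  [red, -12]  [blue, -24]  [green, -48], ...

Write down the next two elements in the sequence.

Colour: repeats blue → green → red, so blue, green, red, blue, green → red → blue.
Second part: -3, -6, -12, -24, -48 → -96 → -192 (×2 each step).
Putting the parts together: [red, -96] and then [blue, -192].

[red, -96], [blue, -192]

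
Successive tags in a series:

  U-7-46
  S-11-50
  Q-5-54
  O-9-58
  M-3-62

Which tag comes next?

Letter: U, S, Q, O, M → K (letters move back 2 places in the alphabet).
Second component: 7, 11, 5, 9, 3 → 7 (alternating steps +4, −6, +4, −6, …).
Third component — +4 each step: 46, 50, 54, 58, 62 → 66.
So the next tag is K-7-66.

K-7-66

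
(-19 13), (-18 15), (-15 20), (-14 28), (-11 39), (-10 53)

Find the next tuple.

(-7 70)

First entry goes -19, -18, -15, -14, -11, -10 → -7 (alternating steps +1, +3, +1, +3, …).
Second entry: 13, 15, 20, 28, 39, 53 → 70 (differences are 2, 5, 8, … (increasing by 3 each time)).
Combining the parts gives (-7 70).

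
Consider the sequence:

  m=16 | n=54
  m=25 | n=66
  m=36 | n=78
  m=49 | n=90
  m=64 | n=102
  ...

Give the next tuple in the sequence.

M goes 16, 25, 36, 49, 64 → 81 (perfect squares: 4², 5², 6², …).
N goes 54, 66, 78, 90, 102 → 114 (+12 each step).
Putting it together: m=81 | n=114.

m=81 | n=114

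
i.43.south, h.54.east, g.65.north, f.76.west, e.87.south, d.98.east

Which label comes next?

c.109.north

Letter: letters move back 1 place in the alphabet; i, h, g, f, e, d → c.
Second component: +11 each step, so 43, 54, 65, 76, 87, 98 → 109.
Direction: south, east, north, west, south, east → north (repeats south → east → north → west).
Putting it together: c.109.north.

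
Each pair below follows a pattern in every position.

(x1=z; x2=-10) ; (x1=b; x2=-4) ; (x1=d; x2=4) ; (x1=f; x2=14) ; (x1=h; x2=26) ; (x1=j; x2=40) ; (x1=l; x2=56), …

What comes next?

(x1=n; x2=74)

X1: letters move forward 2 places in the alphabet, wrapping Z→A, so z, b, d, f, h, j, l → n.
X2 goes -10, -4, 4, 14, 26, 40, 56 → 74 (differences are 6, 8, 10, … (increasing by 2 each time)).
Putting it together: (x1=n; x2=74).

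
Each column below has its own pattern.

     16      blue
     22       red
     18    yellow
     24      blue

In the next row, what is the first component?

20

First component: 16, 22, 18, 24 → 20 (alternating steps +6, −4, +6, −4, …).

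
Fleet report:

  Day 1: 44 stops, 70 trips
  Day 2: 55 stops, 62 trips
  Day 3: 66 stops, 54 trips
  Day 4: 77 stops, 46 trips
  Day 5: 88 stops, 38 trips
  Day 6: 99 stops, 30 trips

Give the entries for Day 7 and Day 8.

110 stops, 22 trips; 121 stops, 14 trips

For the stops, +11 each step: 44, 55, 66, 77, 88, 99 → 110 → 121.
Trips: 70, 62, 54, 46, 38, 30 → 22 → 14 (−8 each step).
Putting the parts together: 110 stops, 22 trips and then 121 stops, 14 trips.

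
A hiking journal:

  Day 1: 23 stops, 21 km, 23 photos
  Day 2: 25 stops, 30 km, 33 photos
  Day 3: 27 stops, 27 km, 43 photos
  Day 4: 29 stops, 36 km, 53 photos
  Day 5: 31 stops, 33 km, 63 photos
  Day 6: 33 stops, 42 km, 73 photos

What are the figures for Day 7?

35 stops, 39 km, 83 photos

Stops — +2 each step: 23, 25, 27, 29, 31, 33 → 35.
Km: 21, 30, 27, 36, 33, 42 → 39 (alternating steps +9, −3, +9, −3, …).
Photos: +10 each step; 23, 33, 43, 53, 63, 73 → 83.
So the next row is 35 stops, 39 km, 83 photos.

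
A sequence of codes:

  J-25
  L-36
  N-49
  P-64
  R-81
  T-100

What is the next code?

Letter: J, L, N, P, R, T → V (letters move forward 2 places in the alphabet).
Second component: perfect squares: 5², 6², 7², …, so 25, 36, 49, 64, 81, 100 → 121.
Combining the parts gives V-121.

V-121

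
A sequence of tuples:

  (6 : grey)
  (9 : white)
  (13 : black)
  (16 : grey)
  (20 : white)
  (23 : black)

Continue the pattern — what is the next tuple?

First coordinate: alternating steps +3, +4, +3, +4, …; 6, 9, 13, 16, 20, 23 → 27.
Shade: repeats grey → white → black; grey, white, black, grey, white, black → grey.
Combining the parts gives (27 : grey).

(27 : grey)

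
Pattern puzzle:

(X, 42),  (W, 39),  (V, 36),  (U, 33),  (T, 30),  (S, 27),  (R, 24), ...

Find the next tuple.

Letter: letters move back 1 place in the alphabet, so X, W, V, U, T, S, R → Q.
Second coordinate: −3 each step; 42, 39, 36, 33, 30, 27, 24 → 21.
So the next tuple is (Q, 21).

(Q, 21)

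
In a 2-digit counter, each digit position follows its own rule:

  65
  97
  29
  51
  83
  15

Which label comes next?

First digit: +3 each step, mod 10, so 6, 9, 2, 5, 8, 1 → 4.
Second digit — +2 each step, mod 10: 5, 7, 9, 1, 3, 5 → 7.
Combining the parts gives 47.

47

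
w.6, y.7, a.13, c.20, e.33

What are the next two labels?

g.53, i.86

Letter goes w, y, a, c, e → g → i (letters move forward 2 places in the alphabet, wrapping Z→A).
Second component — each term is the sum of the two before it: 6, 7, 13, 20, 33 → 53 → 86.
Putting the parts together: g.53 and then i.86.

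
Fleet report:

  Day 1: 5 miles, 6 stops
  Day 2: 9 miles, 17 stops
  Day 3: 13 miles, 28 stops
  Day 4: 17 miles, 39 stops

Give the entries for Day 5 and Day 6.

Miles goes 5, 9, 13, 17 → 21 → 25 (+4 each step).
Stops goes 6, 17, 28, 39 → 50 → 61 (+11 each step).
Putting the parts together: 21 miles, 50 stops and then 25 miles, 61 stops.

21 miles, 50 stops; 25 miles, 61 stops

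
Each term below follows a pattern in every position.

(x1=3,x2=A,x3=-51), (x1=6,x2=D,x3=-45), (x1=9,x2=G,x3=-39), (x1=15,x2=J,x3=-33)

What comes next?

(x1=24,x2=M,x3=-27)

X1 goes 3, 6, 9, 15 → 24 (each term is the sum of the two before it).
X2: letters move forward 3 places in the alphabet; A, D, G, J → M.
X3 — +6 each step: -51, -45, -39, -33 → -27.
So the next term is (x1=24,x2=M,x3=-27).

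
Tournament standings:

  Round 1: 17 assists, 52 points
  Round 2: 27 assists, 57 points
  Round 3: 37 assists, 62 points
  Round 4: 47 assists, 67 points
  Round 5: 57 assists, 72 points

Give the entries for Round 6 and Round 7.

67 assists, 77 points; 77 assists, 82 points

Assists: +10 each step, so 17, 27, 37, 47, 57 → 67 → 77.
Points: +5 each step; 52, 57, 62, 67, 72 → 77 → 82.
Putting the parts together: 67 assists, 77 points and then 77 assists, 82 points.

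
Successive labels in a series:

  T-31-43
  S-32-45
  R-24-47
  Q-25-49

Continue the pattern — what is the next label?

Letter — letters move back 1 place in the alphabet: T, S, R, Q → P.
Second component: alternating steps +1, −8, +1, −8, …; 31, 32, 24, 25 → 17.
Third component — +2 each step: 43, 45, 47, 49 → 51.
Putting it together: P-17-51.

P-17-51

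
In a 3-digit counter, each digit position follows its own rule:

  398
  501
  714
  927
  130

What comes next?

First digit: +2 each step, mod 10; 3, 5, 7, 9, 1 → 3.
Second digit — +1 each step, mod 10: 9, 0, 1, 2, 3 → 4.
For the third digit, +3 each step, mod 10: 8, 1, 4, 7, 0 → 3.
Putting it together: 343.

343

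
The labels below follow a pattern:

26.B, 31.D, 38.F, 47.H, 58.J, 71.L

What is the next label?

First component: differences are 5, 7, 9, … (increasing by 2 each time); 26, 31, 38, 47, 58, 71 → 86.
Letter: letters move forward 2 places in the alphabet; B, D, F, H, J, L → N.
Combining the parts gives 86.N.

86.N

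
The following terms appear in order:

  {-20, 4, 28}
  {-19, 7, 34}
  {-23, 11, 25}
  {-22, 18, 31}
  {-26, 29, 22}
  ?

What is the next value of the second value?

Second value: each term is the sum of the two before it; 4, 7, 11, 18, 29 → 47.

47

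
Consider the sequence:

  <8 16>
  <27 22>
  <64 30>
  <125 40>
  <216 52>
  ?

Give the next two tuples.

First slot goes 8, 27, 64, 125, 216 → 343 → 512 (perfect cubes: 2³, 3³, 4³, …).
Second slot goes 16, 22, 30, 40, 52 → 66 → 82 (differences are 6, 8, 10, … (increasing by 2 each time)).
So the next two tuples are <343 66> and <512 82>.

<343 66>, <512 82>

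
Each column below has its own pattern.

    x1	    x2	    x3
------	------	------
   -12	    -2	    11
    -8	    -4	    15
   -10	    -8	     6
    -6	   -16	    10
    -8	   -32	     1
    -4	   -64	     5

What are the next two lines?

Column x1: alternating steps +4, −2, +4, −2, …, so -12, -8, -10, -6, -8, -4 → -6 → -2.
For the column x2, ×2 each step: -2, -4, -8, -16, -32, -64 → -128 → -256.
Column x3: 11, 15, 6, 10, 1, 5 → -4 → 0 (alternating steps +4, −9, +4, −9, …).
So the next two lines are -6  -128  -4 and -2  -256  0.

-6  -128  -4; -2  -256  0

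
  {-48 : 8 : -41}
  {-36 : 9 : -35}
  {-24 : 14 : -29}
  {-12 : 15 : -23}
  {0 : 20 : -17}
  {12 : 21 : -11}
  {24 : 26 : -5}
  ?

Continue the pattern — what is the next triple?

First slot goes -48, -36, -24, -12, 0, 12, 24 → 36 (+12 each step).
For the second slot, alternating steps +1, +5, +1, +5, …: 8, 9, 14, 15, 20, 21, 26 → 27.
Third slot goes -41, -35, -29, -23, -17, -11, -5 → 1 (+6 each step).
Putting it together: {36 : 27 : 1}.

{36 : 27 : 1}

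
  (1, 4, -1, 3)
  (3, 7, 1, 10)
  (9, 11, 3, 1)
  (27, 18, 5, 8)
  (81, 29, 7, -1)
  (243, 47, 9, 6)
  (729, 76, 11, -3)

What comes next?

(2187, 123, 13, 4)

For the first coordinate, ×3 each step: 1, 3, 9, 27, 81, 243, 729 → 2187.
Second coordinate: 4, 7, 11, 18, 29, 47, 76 → 123 (each term is the sum of the two before it).
Third coordinate: -1, 1, 3, 5, 7, 9, 11 → 13 (+2 each step).
Fourth coordinate: alternating steps +7, −9, +7, −9, …; 3, 10, 1, 8, -1, 6, -3 → 4.
Putting it together: (2187, 123, 13, 4).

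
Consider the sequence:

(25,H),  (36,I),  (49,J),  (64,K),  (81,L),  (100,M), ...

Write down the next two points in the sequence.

For the first value, perfect squares: 5², 6², 7², …: 25, 36, 49, 64, 81, 100 → 121 → 144.
Letter: letters move forward 1 place in the alphabet; H, I, J, K, L, M → N → O.
So the next two points are (121,N) and (144,O).

(121,N), (144,O)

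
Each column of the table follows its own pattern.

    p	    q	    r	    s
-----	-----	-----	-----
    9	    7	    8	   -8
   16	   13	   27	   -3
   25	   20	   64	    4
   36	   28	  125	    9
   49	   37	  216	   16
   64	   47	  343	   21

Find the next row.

Column p: perfect squares: 3², 4², 5², …; 9, 16, 25, 36, 49, 64 → 81.
For the column q, differences are 6, 7, 8, … (increasing by 1 each time): 7, 13, 20, 28, 37, 47 → 58.
Column r — perfect cubes: 2³, 3³, 4³, …: 8, 27, 64, 125, 216, 343 → 512.
Column s: alternating steps +5, +7, +5, +7, …; -8, -3, 4, 9, 16, 21 → 28.
Combining the parts gives 81  58  512  28.

81  58  512  28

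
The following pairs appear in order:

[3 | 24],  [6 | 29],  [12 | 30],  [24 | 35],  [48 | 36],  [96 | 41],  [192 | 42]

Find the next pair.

First entry: ×2 each step, so 3, 6, 12, 24, 48, 96, 192 → 384.
Second entry: alternating steps +5, +1, +5, +1, …, so 24, 29, 30, 35, 36, 41, 42 → 47.
So the next pair is [384 | 47].

[384 | 47]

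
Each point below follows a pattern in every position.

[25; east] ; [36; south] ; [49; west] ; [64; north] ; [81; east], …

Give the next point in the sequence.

First slot goes 25, 36, 49, 64, 81 → 100 (perfect squares: 5², 6², 7², …).
Direction: east, south, west, north, east → south (repeats east → south → west → north).
Putting it together: [100; south].

[100; south]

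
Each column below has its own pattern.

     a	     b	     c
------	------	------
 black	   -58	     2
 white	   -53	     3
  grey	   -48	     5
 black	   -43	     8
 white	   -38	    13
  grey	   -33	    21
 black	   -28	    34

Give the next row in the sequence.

Column a — repeats black → white → grey: black, white, grey, black, white, grey, black → white.
Column b goes -58, -53, -48, -43, -38, -33, -28 → -23 (+5 each step).
Column c — each term is the sum of the two before it: 2, 3, 5, 8, 13, 21, 34 → 55.
Combining the parts gives white  -23  55.

white  -23  55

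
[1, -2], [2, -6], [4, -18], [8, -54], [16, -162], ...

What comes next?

[32, -486]

For the first value, ×2 each step: 1, 2, 4, 8, 16 → 32.
Second value: ×3 each step; -2, -6, -18, -54, -162 → -486.
So the next term is [32, -486].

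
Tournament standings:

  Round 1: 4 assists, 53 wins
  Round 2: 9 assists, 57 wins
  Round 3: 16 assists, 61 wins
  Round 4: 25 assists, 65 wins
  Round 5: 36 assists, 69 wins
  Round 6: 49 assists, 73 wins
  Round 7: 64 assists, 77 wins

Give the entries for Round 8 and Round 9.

For the assists, perfect squares: 2², 3², 4², …: 4, 9, 16, 25, 36, 49, 64 → 81 → 100.
Wins goes 53, 57, 61, 65, 69, 73, 77 → 81 → 85 (+4 each step).
So the next two rows are 81 assists, 81 wins and 100 assists, 85 wins.

81 assists, 81 wins; 100 assists, 85 wins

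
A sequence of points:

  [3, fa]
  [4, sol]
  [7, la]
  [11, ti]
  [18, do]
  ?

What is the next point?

[29, re]

First component: each term is the sum of the two before it, so 3, 4, 7, 11, 18 → 29.
Note goes fa, sol, la, ti, do → re (runs through the solfège scale do→ti).
Putting it together: [29, re].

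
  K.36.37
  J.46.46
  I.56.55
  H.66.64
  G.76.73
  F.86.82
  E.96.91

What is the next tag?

D.106.100

Letter: K, J, I, H, G, F, E → D (letters move back 1 place in the alphabet).
Second component: +10 each step; 36, 46, 56, 66, 76, 86, 96 → 106.
For the third component, +9 each step: 37, 46, 55, 64, 73, 82, 91 → 100.
Putting it together: D.106.100.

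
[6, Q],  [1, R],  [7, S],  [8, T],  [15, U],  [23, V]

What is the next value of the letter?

W

Letter: Q, R, S, T, U, V → W (letters move forward 1 place in the alphabet).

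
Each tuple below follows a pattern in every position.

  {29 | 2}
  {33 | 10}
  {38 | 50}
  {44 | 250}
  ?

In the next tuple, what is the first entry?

51

First entry: differences are 4, 5, 6, … (increasing by 1 each time); 29, 33, 38, 44 → 51.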